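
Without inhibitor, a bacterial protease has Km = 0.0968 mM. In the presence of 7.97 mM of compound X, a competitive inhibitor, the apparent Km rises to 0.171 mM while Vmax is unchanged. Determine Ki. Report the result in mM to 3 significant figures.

Competitive: Km,app = α·Km with α = 1 + [I]/Ki.
α = Km,app/Km = 0.171/0.0968 = 1.767.
Since α = 1 + [I]/Ki, [I]/Ki = 1.767 − 1 = 0.7665 and Ki = 7.97/0.7665 = 10.4 mM.

10.4 mM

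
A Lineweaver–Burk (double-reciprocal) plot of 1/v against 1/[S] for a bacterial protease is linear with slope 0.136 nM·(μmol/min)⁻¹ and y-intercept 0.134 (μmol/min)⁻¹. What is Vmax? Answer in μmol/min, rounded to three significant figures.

7.46 μmol/min

The y-intercept of a Lineweaver–Burk plot equals 1/Vmax, so Vmax = 1/0.134 = 7.46 μmol/min.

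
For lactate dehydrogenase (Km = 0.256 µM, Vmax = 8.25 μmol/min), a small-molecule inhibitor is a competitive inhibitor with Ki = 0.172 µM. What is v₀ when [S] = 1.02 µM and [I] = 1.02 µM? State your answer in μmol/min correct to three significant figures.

With α = 1 + [I]/Ki = 1 + 1.02/0.172 = 6.930, the competitive rate law is v = Vmax[S] / (αKm + [S]).
v = 8.25×1.02 / (6.930×0.256 + 1.02) = 8.415/2.794 = 3.01 μmol/min.

3.01 μmol/min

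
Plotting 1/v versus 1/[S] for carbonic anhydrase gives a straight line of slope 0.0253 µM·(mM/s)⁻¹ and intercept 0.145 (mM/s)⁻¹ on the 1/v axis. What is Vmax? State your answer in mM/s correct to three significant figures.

The y-intercept of a Lineweaver–Burk plot equals 1/Vmax, so Vmax = 1/0.145 = 6.90 mM/s.

6.90 mM/s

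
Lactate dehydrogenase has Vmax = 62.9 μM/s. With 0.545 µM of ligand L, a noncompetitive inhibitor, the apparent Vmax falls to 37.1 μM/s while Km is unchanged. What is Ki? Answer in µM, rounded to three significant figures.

0.784 µM

Noncompetitive: Vmax,app = Vmax/α with α = 1 + [I]/Ki.
α = Vmax/Vmax,app = 62.9/37.1 = 1.695.
Since α = 1 + [I]/Ki, [I]/Ki = 1.695 − 1 = 0.6954 and Ki = 0.545/0.6954 = 0.784 µM.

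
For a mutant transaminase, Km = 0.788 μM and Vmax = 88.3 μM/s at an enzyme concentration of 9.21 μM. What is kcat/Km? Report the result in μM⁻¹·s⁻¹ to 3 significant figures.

kcat = Vmax/[E]total = 88.3/9.21 = 9.59 s⁻¹.
kcat/Km = 9.59/0.788 = 12.2 μM⁻¹·s⁻¹.

12.2 μM⁻¹·s⁻¹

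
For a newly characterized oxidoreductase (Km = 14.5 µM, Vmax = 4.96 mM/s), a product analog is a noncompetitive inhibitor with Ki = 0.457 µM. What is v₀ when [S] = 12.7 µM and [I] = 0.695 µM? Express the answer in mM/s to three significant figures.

α = 1 + [I]/Ki = 1 + 0.695/0.457 = 2.521.
For a noncompetitive inhibitor, Vmax is reduced to Vmax/α while Km is unchanged: Km,app = 14.5 µM, Vmax,app = 1.97 mM/s.
v = Vmax,app·[S]/(Km,app + [S]) = 1.97 × 12.7/(14.5 + 12.7) = 0.919 mM/s.

0.919 mM/s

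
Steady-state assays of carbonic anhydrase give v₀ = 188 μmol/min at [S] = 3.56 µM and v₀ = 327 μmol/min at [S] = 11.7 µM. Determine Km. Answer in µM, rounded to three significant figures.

5.59 µM

In reciprocal form, 1/v = (Km/Vmax)·(1/[S]) + 1/Vmax. The two points give (1/[S], 1/v) = (0.2809, 0.005319) and (0.08547, 0.003058).
Slope = (0.005319 − 0.003058)/(0.2809 − 0.08547) = 0.01157; intercept = 0.005319 − 0.01157×0.2809 = 0.002069.
Vmax = 1/intercept = 483 μmol/min; Km = slope × Vmax = 0.01157 × 483 = 5.59 µM.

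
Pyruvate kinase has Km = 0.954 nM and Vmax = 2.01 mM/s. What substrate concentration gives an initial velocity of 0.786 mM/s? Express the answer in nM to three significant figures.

Rearranging v = Vmax[S]/(Km+[S]) gives [S] = Km·v/(Vmax − v).
[S] = 0.954 × 0.786 / (2.01 − 0.786) = 0.7498/1.224 = 0.613 nM.

0.613 nM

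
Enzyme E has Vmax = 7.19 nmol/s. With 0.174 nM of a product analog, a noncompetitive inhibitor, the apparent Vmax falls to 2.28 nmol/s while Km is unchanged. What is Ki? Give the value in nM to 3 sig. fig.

Noncompetitive: Vmax,app = Vmax/α with α = 1 + [I]/Ki.
α = Vmax/Vmax,app = 7.19/2.28 = 3.154.
Since α = 1 + [I]/Ki, [I]/Ki = 3.154 − 1 = 2.154 and Ki = 0.174/2.154 = 0.0808 nM.

0.0808 nM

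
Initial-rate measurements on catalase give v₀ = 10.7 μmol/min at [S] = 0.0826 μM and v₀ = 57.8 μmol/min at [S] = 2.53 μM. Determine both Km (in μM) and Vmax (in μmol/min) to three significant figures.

Km = 0.441 μM; Vmax = 67.9 μmol/min

From v = Vmax[S]/(Km+[S]), each point gives Vmax = v(Km+[S])/[S].
Equating: 10.7(Km+0.0826)/0.0826 = 57.8(Km+2.53)/2.53.
129.5·Km + 10.7 = 22.85·Km + 57.8, so (129.5 − 22.85)·Km = 57.8 − 10.7.
Km = 47.10/106.7 = 0.441 μM; then Vmax = 10.7(0.441+0.0826)/0.0826 = 67.9 μmol/min.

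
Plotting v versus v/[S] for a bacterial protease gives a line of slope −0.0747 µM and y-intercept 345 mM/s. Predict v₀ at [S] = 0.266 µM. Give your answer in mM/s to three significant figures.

In the Eadie–Hofstee form v = Vmax − Km·(v/[S]), the slope is −Km and the intercept is Vmax, so Km = 0.0747 µM and Vmax = 345 mM/s.
v = 345 × 0.266/(0.0747 + 0.266) = 269 mM/s.

269 mM/s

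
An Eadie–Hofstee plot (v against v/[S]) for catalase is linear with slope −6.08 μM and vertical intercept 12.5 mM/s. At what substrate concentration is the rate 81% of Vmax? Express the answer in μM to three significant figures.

The Eadie–Hofstee slope gives Km = 6.08 μM (slope = −Km).
v/Vmax = [S]/(Km+[S]) = 0.81 ⇒ [S] = Km·0.81/(1−0.81) = 6.08 × 4.263 = 25.9 μM.

25.9 μM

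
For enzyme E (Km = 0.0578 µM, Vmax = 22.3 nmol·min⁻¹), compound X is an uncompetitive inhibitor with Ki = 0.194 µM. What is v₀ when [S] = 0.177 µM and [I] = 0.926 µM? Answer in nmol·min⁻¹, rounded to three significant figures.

3.66 nmol·min⁻¹

α = 1 + [I]/Ki = 1 + 0.926/0.194 = 5.773.
For an uncompetitive inhibitor, both parameters are divided by α, giving Vmax/α and Km/α: Km,app = 0.0100 µM, Vmax,app = 3.86 nmol·min⁻¹.
v = Vmax,app·[S]/(Km,app + [S]) = 3.86 × 0.177/(0.0100 + 0.177) = 3.66 nmol·min⁻¹.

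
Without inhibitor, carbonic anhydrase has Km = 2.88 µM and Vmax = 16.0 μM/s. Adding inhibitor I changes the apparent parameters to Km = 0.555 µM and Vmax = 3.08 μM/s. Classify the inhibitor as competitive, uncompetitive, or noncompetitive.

Both Km and Vmax decrease by the same factor (~5.19-fold) — characteristic of uncompetitive inhibition.

uncompetitive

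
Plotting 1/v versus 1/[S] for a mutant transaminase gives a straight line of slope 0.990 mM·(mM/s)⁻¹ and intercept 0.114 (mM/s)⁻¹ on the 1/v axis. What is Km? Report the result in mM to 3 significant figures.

y-intercept = 1/Vmax ⇒ Vmax = 8.77 mM/s; slope = Km/Vmax ⇒ Km = slope × Vmax.
Km = 0.990 × 8.77 = 8.68 mM.

8.68 mM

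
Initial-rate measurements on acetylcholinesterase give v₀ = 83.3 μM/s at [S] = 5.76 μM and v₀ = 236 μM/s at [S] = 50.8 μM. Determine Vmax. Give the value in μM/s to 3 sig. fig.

From v = Vmax[S]/(Km+[S]), each point gives Vmax = v(Km+[S])/[S].
Equating: 83.3(Km+5.76)/5.76 = 236(Km+50.8)/50.8.
14.46·Km + 83.3 = 4.646·Km + 236, so (14.46 − 4.646)·Km = 236 − 83.3.
Km = 152.7/9.816 = 15.6 μM; then Vmax = 83.3(15.6+5.76)/5.76 = 308 μM/s.

308 μM/s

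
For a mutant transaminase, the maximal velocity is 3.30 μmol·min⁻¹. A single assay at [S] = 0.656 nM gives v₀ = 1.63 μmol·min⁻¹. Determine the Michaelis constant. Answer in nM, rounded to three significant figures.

0.672 nM

v/Vmax = 1.63/3.30 = 0.4939 = [S]/(Km+[S]).
So Km + [S] = [S]/0.4939 = 1.328 nM, giving Km = 1.328 − 0.656 = 0.672 nM.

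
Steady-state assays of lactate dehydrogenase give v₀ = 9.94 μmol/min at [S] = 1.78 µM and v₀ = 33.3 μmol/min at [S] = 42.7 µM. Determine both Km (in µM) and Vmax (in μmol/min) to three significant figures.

In reciprocal form, 1/v = (Km/Vmax)·(1/[S]) + 1/Vmax. The two points give (1/[S], 1/v) = (0.5618, 0.1006) and (0.02342, 0.03003).
Slope = (0.1006 − 0.03003)/(0.5618 − 0.02342) = 0.1311; intercept = 0.1006 − 0.1311×0.5618 = 0.02696.
Vmax = 1/intercept = 37.1 μmol/min; Km = slope × Vmax = 0.1311 × 37.1 = 4.86 µM.

Km = 4.86 µM; Vmax = 37.1 μmol/min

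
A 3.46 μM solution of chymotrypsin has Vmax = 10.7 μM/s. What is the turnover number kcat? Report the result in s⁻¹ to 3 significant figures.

kcat = Vmax/[E]total = 10.7 μM/s / 3.46 μM = 3.09 s⁻¹.

3.09 s⁻¹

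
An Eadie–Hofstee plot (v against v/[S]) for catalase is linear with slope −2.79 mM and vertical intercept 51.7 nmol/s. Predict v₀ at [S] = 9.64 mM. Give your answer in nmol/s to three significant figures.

In the Eadie–Hofstee form v = Vmax − Km·(v/[S]), the slope is −Km and the intercept is Vmax, so Km = 2.79 mM and Vmax = 51.7 nmol/s.
v = 51.7 × 9.64/(2.79 + 9.64) = 40.1 nmol/s.

40.1 nmol/s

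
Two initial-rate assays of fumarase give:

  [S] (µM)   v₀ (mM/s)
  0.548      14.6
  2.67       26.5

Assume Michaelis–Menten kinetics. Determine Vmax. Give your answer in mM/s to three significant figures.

From v = Vmax[S]/(Km+[S]), each point gives Vmax = v(Km+[S])/[S].
Equating: 14.6(Km+0.548)/0.548 = 26.5(Km+2.67)/2.67.
26.64·Km + 14.6 = 9.925·Km + 26.5, so (26.64 − 9.925)·Km = 26.5 − 14.6.
Km = 11.90/16.72 = 0.712 µM; then Vmax = 14.6(0.712+0.548)/0.548 = 33.6 mM/s.

33.6 mM/s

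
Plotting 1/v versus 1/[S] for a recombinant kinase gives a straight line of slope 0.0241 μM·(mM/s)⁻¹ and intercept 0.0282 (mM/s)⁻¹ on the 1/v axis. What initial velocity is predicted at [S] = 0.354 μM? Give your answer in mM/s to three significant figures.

10.4 mM/s

The y-intercept is 1/Vmax, so Vmax = 1/0.0282 = 35.5 mM/s.
The slope is Km/Vmax, so Km = 0.0241 × 35.5 = 0.855 μM.
Then v = 35.5 × 0.354/(0.855 + 0.354) = 10.4 mM/s.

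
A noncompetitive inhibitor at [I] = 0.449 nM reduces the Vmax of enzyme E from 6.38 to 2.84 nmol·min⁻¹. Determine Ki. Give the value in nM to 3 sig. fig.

Noncompetitive: Vmax,app = Vmax/α with α = 1 + [I]/Ki.
α = Vmax/Vmax,app = 6.38/2.84 = 2.246.
Ki = [I]/(α − 1) = 0.449/1.246 = 0.360 nM.

0.360 nM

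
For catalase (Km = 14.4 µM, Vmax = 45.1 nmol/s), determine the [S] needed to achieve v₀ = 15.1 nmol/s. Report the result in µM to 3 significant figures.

The required fractional saturation is v/Vmax = 15.1/45.1 = 0.3348.
Then [S]/(Km+[S]) = 0.3348 ⇒ [S] = 14.4 × 0.3348/(1 − 0.3348) = 7.25 µM.

7.25 µM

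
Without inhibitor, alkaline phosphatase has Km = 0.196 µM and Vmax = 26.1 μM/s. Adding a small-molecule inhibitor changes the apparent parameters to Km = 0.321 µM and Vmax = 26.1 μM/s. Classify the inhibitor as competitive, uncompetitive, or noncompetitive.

Km increases (0.196 → 0.321 µM) while Vmax is unchanged — the hallmark of competitive inhibition.

competitive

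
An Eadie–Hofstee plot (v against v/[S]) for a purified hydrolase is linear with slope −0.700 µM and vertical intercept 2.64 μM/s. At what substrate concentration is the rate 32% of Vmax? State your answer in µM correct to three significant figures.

0.329 µM

The Eadie–Hofstee slope gives Km = 0.700 µM (slope = −Km).
v/Vmax = [S]/(Km+[S]) = 0.32 ⇒ [S] = Km·0.32/(1−0.32) = 0.700 × 0.4706 = 0.329 µM.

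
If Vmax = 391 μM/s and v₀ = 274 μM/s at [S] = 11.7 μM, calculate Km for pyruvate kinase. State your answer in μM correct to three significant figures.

5.00 μM

From v = Vmax[S]/(Km+[S]), Km = [S](Vmax − v)/v.
Km = 11.7 × (391 − 274) / 274 = 1369/274 = 5.00 μM.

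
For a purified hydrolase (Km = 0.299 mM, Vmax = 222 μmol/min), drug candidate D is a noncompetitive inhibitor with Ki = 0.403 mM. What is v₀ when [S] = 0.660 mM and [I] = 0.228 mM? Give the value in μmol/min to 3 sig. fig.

α = 1 + [I]/Ki = 1 + 0.228/0.403 = 1.566.
For a noncompetitive inhibitor, Vmax is reduced to Vmax/α while Km is unchanged: Km,app = 0.299 mM, Vmax,app = 142 μmol/min.
v = Vmax,app·[S]/(Km,app + [S]) = 142 × 0.660/(0.299 + 0.660) = 97.6 μmol/min.

97.6 μmol/min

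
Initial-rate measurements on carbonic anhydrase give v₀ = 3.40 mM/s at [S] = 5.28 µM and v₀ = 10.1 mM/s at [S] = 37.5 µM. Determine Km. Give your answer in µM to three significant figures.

17.9 µM

In reciprocal form, 1/v = (Km/Vmax)·(1/[S]) + 1/Vmax. The two points give (1/[S], 1/v) = (0.1894, 0.2941) and (0.02667, 0.09901).
Slope = (0.2941 − 0.09901)/(0.1894 − 0.02667) = 1.199; intercept = 0.2941 − 1.199×0.1894 = 0.06704.
Vmax = 1/intercept = 14.9 mM/s; Km = slope × Vmax = 1.199 × 14.9 = 17.9 µM.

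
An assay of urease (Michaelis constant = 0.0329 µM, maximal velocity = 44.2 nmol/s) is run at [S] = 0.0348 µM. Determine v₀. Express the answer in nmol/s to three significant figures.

22.7 nmol/s

v = Vmax·[S]/(Km + [S]) = 44.2 × 0.0348 / (0.0329 + 0.0348)
  = 1.538 / 0.06770 = 22.7 nmol/s.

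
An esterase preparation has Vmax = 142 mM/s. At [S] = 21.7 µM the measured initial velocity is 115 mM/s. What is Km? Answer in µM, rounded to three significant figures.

From v = Vmax[S]/(Km+[S]), Km = [S](Vmax − v)/v.
Km = 21.7 × (142 − 115) / 115 = 585.9/115 = 5.09 µM.

5.09 µM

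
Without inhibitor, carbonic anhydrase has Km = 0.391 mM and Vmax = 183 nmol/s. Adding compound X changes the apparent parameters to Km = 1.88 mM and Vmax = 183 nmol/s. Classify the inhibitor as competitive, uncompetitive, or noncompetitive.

competitive

Km increases (0.391 → 1.88 mM) while Vmax is unchanged — the hallmark of competitive inhibition.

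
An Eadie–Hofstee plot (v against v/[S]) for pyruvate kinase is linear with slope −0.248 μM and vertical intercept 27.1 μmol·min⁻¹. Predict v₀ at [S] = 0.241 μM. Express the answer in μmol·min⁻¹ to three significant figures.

In the Eadie–Hofstee form v = Vmax − Km·(v/[S]), the slope is −Km and the intercept is Vmax, so Km = 0.248 μM and Vmax = 27.1 μmol·min⁻¹.
v = 27.1 × 0.241/(0.248 + 0.241) = 13.4 μmol·min⁻¹.

13.4 μmol·min⁻¹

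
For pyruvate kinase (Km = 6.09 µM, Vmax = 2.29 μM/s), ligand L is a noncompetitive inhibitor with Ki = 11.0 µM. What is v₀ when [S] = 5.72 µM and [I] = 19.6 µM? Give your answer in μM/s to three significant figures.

0.399 μM/s

α = 1 + [I]/Ki = 1 + 19.6/11.0 = 2.782.
For a noncompetitive inhibitor, Vmax is reduced to Vmax/α while Km is unchanged: Km,app = 6.09 µM, Vmax,app = 0.823 μM/s.
v = Vmax,app·[S]/(Km,app + [S]) = 0.823 × 5.72/(6.09 + 5.72) = 0.399 μM/s.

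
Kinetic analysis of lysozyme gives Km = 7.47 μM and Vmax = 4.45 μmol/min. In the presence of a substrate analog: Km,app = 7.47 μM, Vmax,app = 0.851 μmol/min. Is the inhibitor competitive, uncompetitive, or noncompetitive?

noncompetitive

Vmax decreases (4.45 → 0.851 μmol/min) while Km is unchanged — pure noncompetitive inhibition.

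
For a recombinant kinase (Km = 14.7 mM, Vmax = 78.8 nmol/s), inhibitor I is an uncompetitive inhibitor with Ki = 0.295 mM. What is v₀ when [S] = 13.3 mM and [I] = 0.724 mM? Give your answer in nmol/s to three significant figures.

17.3 nmol/s

With α = 1 + [I]/Ki = 1 + 0.724/0.295 = 3.454, the uncompetitive rate law is v = (Vmax/α)·[S] / (Km/α + [S]).
v = (78.8/3.454)×13.3 / (14.7/3.454 + 13.3) = 303.4/17.56 = 17.3 nmol/s.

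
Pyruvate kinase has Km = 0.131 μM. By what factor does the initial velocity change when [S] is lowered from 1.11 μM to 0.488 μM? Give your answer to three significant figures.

The fractional saturations are [S]/(Km+[S]) = 1.11/1.241 = 0.8944 and 0.488/0.6190 = 0.7884.
v₂/v₁ is just their ratio: 0.7884/0.8944 = 0.881.

0.881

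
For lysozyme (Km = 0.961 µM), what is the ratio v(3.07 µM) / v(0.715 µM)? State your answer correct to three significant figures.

The fractional saturations are [S]/(Km+[S]) = 0.715/1.676 = 0.4266 and 3.07/4.031 = 0.7616.
v₂/v₁ is just their ratio: 0.7616/0.4266 = 1.79.

1.79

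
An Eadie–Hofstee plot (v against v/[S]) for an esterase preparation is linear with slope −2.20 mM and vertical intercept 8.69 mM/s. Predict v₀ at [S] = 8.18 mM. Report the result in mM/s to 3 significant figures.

In the Eadie–Hofstee form v = Vmax − Km·(v/[S]), the slope is −Km and the intercept is Vmax, so Km = 2.20 mM and Vmax = 8.69 mM/s.
v = 8.69 × 8.18/(2.20 + 8.18) = 6.85 mM/s.

6.85 mM/s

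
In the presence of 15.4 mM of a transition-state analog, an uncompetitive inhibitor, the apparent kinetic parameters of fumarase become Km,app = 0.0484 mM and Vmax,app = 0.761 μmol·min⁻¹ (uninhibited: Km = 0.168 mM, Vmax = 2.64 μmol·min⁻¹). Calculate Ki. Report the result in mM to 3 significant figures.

Uncompetitive: Vmax,app = Vmax/α (and Km,app = Km/α) with α = 1 + [I]/Ki.
α = Vmax/Vmax,app = 2.64/0.761 = 3.469.
Since α = 1 + [I]/Ki, [I]/Ki = 3.469 − 1 = 2.469 and Ki = 15.4/2.469 = 6.24 mM.

6.24 mM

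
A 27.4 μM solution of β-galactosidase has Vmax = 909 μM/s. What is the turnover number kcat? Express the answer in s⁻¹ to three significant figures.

33.2 s⁻¹

kcat = Vmax/[E]total = 909 μM/s / 27.4 μM = 33.2 s⁻¹.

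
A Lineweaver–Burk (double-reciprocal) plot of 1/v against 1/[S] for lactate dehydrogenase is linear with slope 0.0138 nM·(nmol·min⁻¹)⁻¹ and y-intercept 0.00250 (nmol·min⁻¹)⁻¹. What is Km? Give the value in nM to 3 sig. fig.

5.52 nM

y-intercept = 1/Vmax ⇒ Vmax = 400 nmol·min⁻¹; slope = Km/Vmax ⇒ Km = slope × Vmax.
Km = 0.0138 × 400 = 5.52 nM.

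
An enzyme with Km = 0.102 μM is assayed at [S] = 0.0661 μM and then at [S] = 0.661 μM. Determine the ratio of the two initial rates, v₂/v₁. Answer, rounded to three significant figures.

Since Vmax cancels, v₂/v₁ = [S]₂(Km+[S]₁) / [S]₁(Km+[S]₂).
= 0.661×(0.102+0.0661) / (0.0661×(0.102+0.661)) = 0.1111/0.05043 = 2.20.

2.20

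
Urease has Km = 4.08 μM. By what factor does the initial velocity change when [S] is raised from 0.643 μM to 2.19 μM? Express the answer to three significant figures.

The fractional saturations are [S]/(Km+[S]) = 0.643/4.723 = 0.1361 and 2.19/6.270 = 0.3493.
v₂/v₁ is just their ratio: 0.3493/0.1361 = 2.57.

2.57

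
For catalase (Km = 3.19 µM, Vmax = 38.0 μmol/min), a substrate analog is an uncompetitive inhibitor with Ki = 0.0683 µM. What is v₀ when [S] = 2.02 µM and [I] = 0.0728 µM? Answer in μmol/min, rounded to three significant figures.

10.4 μmol/min

α = 1 + [I]/Ki = 1 + 0.0728/0.0683 = 2.066.
For an uncompetitive inhibitor, both parameters are divided by α, giving Vmax/α and Km/α: Km,app = 1.54 µM, Vmax,app = 18.4 μmol/min.
v = Vmax,app·[S]/(Km,app + [S]) = 18.4 × 2.02/(1.54 + 2.02) = 10.4 μmol/min.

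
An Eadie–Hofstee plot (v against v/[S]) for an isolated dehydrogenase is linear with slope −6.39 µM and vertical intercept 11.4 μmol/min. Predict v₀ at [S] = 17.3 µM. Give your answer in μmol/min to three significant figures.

8.33 μmol/min

In the Eadie–Hofstee form v = Vmax − Km·(v/[S]), the slope is −Km and the intercept is Vmax, so Km = 6.39 µM and Vmax = 11.4 μmol/min.
v = 11.4 × 17.3/(6.39 + 17.3) = 8.33 μmol/min.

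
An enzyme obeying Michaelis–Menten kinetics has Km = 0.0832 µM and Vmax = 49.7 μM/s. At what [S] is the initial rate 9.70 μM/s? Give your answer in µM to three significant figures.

The required fractional saturation is v/Vmax = 9.70/49.7 = 0.1952.
Then [S]/(Km+[S]) = 0.1952 ⇒ [S] = 0.0832 × 0.1952/(1 − 0.1952) = 0.0202 µM.

0.0202 µM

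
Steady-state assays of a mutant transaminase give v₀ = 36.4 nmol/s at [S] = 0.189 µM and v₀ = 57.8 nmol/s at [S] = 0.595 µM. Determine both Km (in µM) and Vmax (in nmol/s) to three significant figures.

From v = Vmax[S]/(Km+[S]), each point gives Vmax = v(Km+[S])/[S].
Equating: 36.4(Km+0.189)/0.189 = 57.8(Km+0.595)/0.595.
192.6·Km + 36.4 = 97.14·Km + 57.8, so (192.6 − 97.14)·Km = 57.8 − 36.4.
Km = 21.40/95.45 = 0.224 µM; then Vmax = 36.4(0.224+0.189)/0.189 = 79.6 nmol/s.

Km = 0.224 µM; Vmax = 79.6 nmol/s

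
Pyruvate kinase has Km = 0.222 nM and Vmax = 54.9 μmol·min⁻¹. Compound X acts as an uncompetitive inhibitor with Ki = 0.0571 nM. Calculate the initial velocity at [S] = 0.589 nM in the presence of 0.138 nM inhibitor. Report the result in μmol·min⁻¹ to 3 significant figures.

14.5 μmol·min⁻¹

α = 1 + [I]/Ki = 1 + 0.138/0.0571 = 3.417.
For an uncompetitive inhibitor, both parameters are divided by α, giving Vmax/α and Km/α: Km,app = 0.0650 nM, Vmax,app = 16.1 μmol·min⁻¹.
v = Vmax,app·[S]/(Km,app + [S]) = 16.1 × 0.589/(0.0650 + 0.589) = 14.5 μmol·min⁻¹.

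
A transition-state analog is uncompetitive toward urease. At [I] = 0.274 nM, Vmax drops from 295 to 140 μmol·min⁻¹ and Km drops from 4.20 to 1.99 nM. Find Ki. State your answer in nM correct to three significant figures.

Uncompetitive: Vmax,app = Vmax/α (and Km,app = Km/α) with α = 1 + [I]/Ki.
α = Vmax/Vmax,app = 295/140 = 2.107.
Ki = [I]/(α − 1) = 0.274/1.107 = 0.247 nM.

0.247 nM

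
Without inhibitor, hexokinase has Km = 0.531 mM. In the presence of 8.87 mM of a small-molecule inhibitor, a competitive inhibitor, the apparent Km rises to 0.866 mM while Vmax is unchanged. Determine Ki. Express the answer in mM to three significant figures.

Competitive: Km,app = α·Km with α = 1 + [I]/Ki.
α = Km,app/Km = 0.866/0.531 = 1.631.
Ki = [I]/(α − 1) = 8.87/0.6309 = 14.1 mM.

14.1 mM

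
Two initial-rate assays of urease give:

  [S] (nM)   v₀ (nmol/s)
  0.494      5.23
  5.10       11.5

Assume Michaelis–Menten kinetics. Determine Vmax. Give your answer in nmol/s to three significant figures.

In reciprocal form, 1/v = (Km/Vmax)·(1/[S]) + 1/Vmax. The two points give (1/[S], 1/v) = (2.024, 0.1912) and (0.1961, 0.08696).
Slope = (0.1912 − 0.08696)/(2.024 − 0.1961) = 0.05702; intercept = 0.1912 − 0.05702×2.024 = 0.07578.
Vmax = 1/intercept = 13.2 nmol/s; Km = slope × Vmax = 0.05702 × 13.2 = 0.753 nM.

13.2 nmol/s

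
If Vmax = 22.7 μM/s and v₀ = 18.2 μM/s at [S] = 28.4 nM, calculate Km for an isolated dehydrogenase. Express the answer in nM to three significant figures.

v/Vmax = 18.2/22.7 = 0.8018 = [S]/(Km+[S]).
So Km + [S] = [S]/0.8018 = 35.42 nM, giving Km = 35.42 − 28.4 = 7.02 nM.

7.02 nM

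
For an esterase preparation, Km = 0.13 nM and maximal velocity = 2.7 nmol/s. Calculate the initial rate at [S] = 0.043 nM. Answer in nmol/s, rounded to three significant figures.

0.671 nmol/s

v = Vmax·[S]/(Km + [S]) = 2.7 × 0.043 / (0.13 + 0.043)
  = 0.1161 / 0.1730 = 0.671 nmol/s.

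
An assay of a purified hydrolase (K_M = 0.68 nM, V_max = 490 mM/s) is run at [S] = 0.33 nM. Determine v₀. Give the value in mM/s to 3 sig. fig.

160 mM/s

[S]/(Km+[S]) = 0.33/1.010 = 0.3267, the fractional saturation.
v = 0.3267 × Vmax = 0.3267 × 490 = 160 mM/s.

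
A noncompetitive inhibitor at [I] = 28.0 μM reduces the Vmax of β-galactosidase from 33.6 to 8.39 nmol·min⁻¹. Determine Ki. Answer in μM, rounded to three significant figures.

Noncompetitive: Vmax,app = Vmax/α with α = 1 + [I]/Ki.
α = Vmax/Vmax,app = 33.6/8.39 = 4.005.
Since α = 1 + [I]/Ki, [I]/Ki = 4.005 − 1 = 3.005 and Ki = 28.0/3.005 = 9.32 μM.

9.32 μM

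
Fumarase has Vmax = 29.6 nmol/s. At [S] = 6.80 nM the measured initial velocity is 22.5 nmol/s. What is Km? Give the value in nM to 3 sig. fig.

From v = Vmax[S]/(Km+[S]), Km = [S](Vmax − v)/v.
Km = 6.80 × (29.6 − 22.5) / 22.5 = 48.28/22.5 = 2.15 nM.

2.15 nM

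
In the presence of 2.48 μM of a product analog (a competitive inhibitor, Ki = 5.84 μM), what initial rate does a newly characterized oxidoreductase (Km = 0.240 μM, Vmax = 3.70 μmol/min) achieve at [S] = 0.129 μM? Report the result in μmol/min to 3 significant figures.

With α = 1 + [I]/Ki = 1 + 2.48/5.84 = 1.425, the competitive rate law is v = Vmax[S] / (αKm + [S]).
v = 3.70×0.129 / (1.425×0.240 + 0.129) = 0.4773/0.4709 = 1.01 μmol/min.

1.01 μmol/min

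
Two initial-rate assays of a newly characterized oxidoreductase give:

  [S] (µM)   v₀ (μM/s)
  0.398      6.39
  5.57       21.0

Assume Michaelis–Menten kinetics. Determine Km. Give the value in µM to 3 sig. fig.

1.19 µM

From v = Vmax[S]/(Km+[S]), each point gives Vmax = v(Km+[S])/[S].
Equating: 6.39(Km+0.398)/0.398 = 21.0(Km+5.57)/5.57.
16.06·Km + 6.39 = 3.770·Km + 21.0, so (16.06 − 3.770)·Km = 21.0 − 6.39.
Km = 14.61/12.29 = 1.19 µM; then Vmax = 6.39(1.19+0.398)/0.398 = 25.5 μM/s.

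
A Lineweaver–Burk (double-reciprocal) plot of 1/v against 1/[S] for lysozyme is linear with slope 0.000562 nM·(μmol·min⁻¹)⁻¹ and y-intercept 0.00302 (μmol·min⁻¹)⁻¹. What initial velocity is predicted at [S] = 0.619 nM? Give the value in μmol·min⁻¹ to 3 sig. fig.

255 μmol·min⁻¹

The y-intercept is 1/Vmax, so Vmax = 1/0.00302 = 331 μmol·min⁻¹.
The slope is Km/Vmax, so Km = 0.000562 × 331 = 0.186 nM.
Then v = 331 × 0.619/(0.186 + 0.619) = 255 μmol·min⁻¹.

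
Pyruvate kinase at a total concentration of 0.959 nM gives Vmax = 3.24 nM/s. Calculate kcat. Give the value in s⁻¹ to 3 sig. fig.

3.38 s⁻¹

kcat = Vmax/[E]total = 3.24 nM/s / 0.959 nM = 3.38 s⁻¹.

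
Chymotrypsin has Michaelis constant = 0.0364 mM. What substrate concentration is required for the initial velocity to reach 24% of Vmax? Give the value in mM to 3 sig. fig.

0.0115 mM

v/Vmax = [S]/(Km+[S]) = 0.24, so [S] = Km·0.24/(1 − 0.24) = 0.0364 × 0.3158.
[S] = 0.0115 mM.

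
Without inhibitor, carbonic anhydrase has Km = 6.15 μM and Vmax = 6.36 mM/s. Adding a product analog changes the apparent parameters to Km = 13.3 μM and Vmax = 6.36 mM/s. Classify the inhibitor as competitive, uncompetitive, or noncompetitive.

Km increases (6.15 → 13.3 μM) while Vmax is unchanged — the hallmark of competitive inhibition.

competitive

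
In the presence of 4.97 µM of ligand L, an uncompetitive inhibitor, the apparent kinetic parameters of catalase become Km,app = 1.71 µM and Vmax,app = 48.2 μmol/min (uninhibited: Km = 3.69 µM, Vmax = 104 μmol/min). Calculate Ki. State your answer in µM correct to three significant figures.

4.29 µM

Uncompetitive: Vmax,app = Vmax/α (and Km,app = Km/α) with α = 1 + [I]/Ki.
α = Vmax/Vmax,app = 104/48.2 = 2.158.
Ki = [I]/(α − 1) = 4.97/1.158 = 4.29 µM.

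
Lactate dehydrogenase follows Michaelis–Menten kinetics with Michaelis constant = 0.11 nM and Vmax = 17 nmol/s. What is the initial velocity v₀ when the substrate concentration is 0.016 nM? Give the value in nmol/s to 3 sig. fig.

v = Vmax·[S]/(Km + [S]) = 17 × 0.016 / (0.11 + 0.016)
  = 0.2720 / 0.1260 = 2.16 nmol/s.

2.16 nmol/s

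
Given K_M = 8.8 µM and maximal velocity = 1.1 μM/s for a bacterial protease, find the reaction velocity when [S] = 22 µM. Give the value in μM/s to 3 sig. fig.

v = Vmax·[S]/(Km + [S]) = 1.1 × 22 / (8.8 + 22)
  = 24.20 / 30.80 = 0.786 μM/s.

0.786 μM/s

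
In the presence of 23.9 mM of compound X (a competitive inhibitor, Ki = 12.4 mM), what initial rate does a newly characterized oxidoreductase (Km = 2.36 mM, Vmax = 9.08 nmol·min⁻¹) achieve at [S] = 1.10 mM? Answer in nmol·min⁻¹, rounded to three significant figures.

1.25 nmol·min⁻¹

With α = 1 + [I]/Ki = 1 + 23.9/12.4 = 2.927, the competitive rate law is v = Vmax[S] / (αKm + [S]).
v = 9.08×1.10 / (2.927×2.36 + 1.10) = 9.988/8.009 = 1.25 nmol·min⁻¹.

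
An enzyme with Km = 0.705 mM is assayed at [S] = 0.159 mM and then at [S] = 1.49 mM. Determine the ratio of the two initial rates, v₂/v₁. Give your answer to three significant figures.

The fractional saturations are [S]/(Km+[S]) = 0.159/0.8640 = 0.1840 and 1.49/2.195 = 0.6788.
v₂/v₁ is just their ratio: 0.6788/0.1840 = 3.69.

3.69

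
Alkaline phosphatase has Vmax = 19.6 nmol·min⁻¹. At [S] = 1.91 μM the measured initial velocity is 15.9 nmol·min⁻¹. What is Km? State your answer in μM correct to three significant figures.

0.444 μM

v/Vmax = 15.9/19.6 = 0.8112 = [S]/(Km+[S]).
So Km + [S] = [S]/0.8112 = 2.354 μM, giving Km = 2.354 − 1.91 = 0.444 μM.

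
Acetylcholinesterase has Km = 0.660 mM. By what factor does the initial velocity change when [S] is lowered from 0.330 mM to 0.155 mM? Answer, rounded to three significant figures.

The fractional saturations are [S]/(Km+[S]) = 0.330/0.9900 = 0.3333 and 0.155/0.8150 = 0.1902.
v₂/v₁ is just their ratio: 0.1902/0.3333 = 0.571.

0.571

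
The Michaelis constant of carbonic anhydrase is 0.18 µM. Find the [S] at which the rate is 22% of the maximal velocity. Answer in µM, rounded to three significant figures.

v/Vmax = [S]/(Km+[S]) = 0.22, so [S] = Km·0.22/(1 − 0.22) = 0.18 × 0.2821.
[S] = 0.0508 µM.

0.0508 µM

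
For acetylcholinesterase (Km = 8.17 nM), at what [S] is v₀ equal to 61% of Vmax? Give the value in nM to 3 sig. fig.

v/Vmax = [S]/(Km+[S]) = 0.61, so [S] = Km·0.61/(1 − 0.61) = 8.17 × 1.564.
[S] = 12.8 nM.

12.8 nM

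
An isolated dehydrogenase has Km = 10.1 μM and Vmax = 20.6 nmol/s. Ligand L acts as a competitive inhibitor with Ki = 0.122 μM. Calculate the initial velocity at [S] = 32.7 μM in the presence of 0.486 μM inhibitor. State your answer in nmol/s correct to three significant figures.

8.11 nmol/s

With α = 1 + [I]/Ki = 1 + 0.486/0.122 = 4.984, the competitive rate law is v = Vmax[S] / (αKm + [S]).
v = 20.6×32.7 / (4.984×10.1 + 32.7) = 673.6/83.03 = 8.11 nmol/s.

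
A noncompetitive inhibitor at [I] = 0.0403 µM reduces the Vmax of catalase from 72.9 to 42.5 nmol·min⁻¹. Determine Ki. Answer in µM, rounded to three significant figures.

Noncompetitive: Vmax,app = Vmax/α with α = 1 + [I]/Ki.
α = Vmax/Vmax,app = 72.9/42.5 = 1.715.
Since α = 1 + [I]/Ki, [I]/Ki = 1.715 − 1 = 0.7153 and Ki = 0.0403/0.7153 = 0.0563 µM.

0.0563 µM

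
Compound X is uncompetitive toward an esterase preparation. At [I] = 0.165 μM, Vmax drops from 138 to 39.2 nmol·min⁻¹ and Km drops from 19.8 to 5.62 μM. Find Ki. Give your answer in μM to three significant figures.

Uncompetitive: Vmax,app = Vmax/α (and Km,app = Km/α) with α = 1 + [I]/Ki.
α = Vmax/Vmax,app = 138/39.2 = 3.520.
Ki = [I]/(α − 1) = 0.165/2.520 = 0.0655 μM.

0.0655 μM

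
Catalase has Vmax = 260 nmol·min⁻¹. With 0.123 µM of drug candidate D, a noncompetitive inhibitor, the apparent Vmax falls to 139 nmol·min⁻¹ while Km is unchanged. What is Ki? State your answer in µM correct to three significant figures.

0.141 µM

Noncompetitive: Vmax,app = Vmax/α with α = 1 + [I]/Ki.
α = Vmax/Vmax,app = 260/139 = 1.871.
Ki = [I]/(α − 1) = 0.123/0.8705 = 0.141 µM.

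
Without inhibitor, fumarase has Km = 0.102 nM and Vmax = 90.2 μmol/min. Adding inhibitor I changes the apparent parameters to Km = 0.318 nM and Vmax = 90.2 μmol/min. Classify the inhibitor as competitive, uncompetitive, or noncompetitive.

competitive

Km increases (0.102 → 0.318 nM) while Vmax is unchanged — the hallmark of competitive inhibition.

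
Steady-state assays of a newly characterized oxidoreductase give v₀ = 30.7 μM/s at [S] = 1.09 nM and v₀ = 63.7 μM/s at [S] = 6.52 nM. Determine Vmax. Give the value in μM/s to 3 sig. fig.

81.2 μM/s

In reciprocal form, 1/v = (Km/Vmax)·(1/[S]) + 1/Vmax. The two points give (1/[S], 1/v) = (0.9174, 0.03257) and (0.1534, 0.01570).
Slope = (0.03257 − 0.01570)/(0.9174 − 0.1534) = 0.02209; intercept = 0.03257 − 0.02209×0.9174 = 0.01231.
Vmax = 1/intercept = 81.2 μM/s; Km = slope × Vmax = 0.02209 × 81.2 = 1.79 nM.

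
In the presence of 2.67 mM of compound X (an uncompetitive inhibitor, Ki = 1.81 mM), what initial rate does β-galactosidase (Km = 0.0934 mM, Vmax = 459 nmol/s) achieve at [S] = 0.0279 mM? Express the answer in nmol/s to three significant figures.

α = 1 + [I]/Ki = 1 + 2.67/1.81 = 2.475.
For an uncompetitive inhibitor, both parameters are divided by α, giving Vmax/α and Km/α: Km,app = 0.0377 mM, Vmax,app = 185 nmol/s.
v = Vmax,app·[S]/(Km,app + [S]) = 185 × 0.0279/(0.0377 + 0.0279) = 78.8 nmol/s.

78.8 nmol/s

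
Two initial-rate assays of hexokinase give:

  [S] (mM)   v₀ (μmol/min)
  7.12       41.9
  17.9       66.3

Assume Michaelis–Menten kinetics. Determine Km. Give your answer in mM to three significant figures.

From v = Vmax[S]/(Km+[S]), each point gives Vmax = v(Km+[S])/[S].
Equating: 41.9(Km+7.12)/7.12 = 66.3(Km+17.9)/17.9.
5.885·Km + 41.9 = 3.704·Km + 66.3, so (5.885 − 3.704)·Km = 66.3 − 41.9.
Km = 24.40/2.181 = 11.2 mM; then Vmax = 41.9(11.2+7.12)/7.12 = 108 μmol/min.

11.2 mM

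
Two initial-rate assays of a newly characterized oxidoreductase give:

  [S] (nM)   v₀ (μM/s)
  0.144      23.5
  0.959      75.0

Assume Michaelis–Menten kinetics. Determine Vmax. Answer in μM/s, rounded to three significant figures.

122 μM/s

In reciprocal form, 1/v = (Km/Vmax)·(1/[S]) + 1/Vmax. The two points give (1/[S], 1/v) = (6.944, 0.04255) and (1.043, 0.01333).
Slope = (0.04255 − 0.01333)/(6.944 − 1.043) = 0.004951; intercept = 0.04255 − 0.004951×6.944 = 0.008171.
Vmax = 1/intercept = 122 μM/s; Km = slope × Vmax = 0.004951 × 122 = 0.606 nM.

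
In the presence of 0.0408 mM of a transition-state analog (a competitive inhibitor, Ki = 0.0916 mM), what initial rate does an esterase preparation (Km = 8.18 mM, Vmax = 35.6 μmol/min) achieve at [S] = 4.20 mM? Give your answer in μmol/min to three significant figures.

9.33 μmol/min

α = 1 + [I]/Ki = 1 + 0.0408/0.0916 = 1.445.
For a competitive inhibitor, Vmax is unchanged and the apparent Km becomes α·Km: Km,app = 11.8 mM, Vmax,app = 35.6 μmol/min.
v = Vmax,app·[S]/(Km,app + [S]) = 35.6 × 4.20/(11.8 + 4.20) = 9.33 μmol/min.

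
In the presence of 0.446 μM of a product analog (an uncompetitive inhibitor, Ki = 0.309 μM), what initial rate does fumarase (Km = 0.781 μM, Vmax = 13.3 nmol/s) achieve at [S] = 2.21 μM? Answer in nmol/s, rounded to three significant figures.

4.76 nmol/s

α = 1 + [I]/Ki = 1 + 0.446/0.309 = 2.443.
For an uncompetitive inhibitor, both parameters are divided by α, giving Vmax/α and Km/α: Km,app = 0.320 μM, Vmax,app = 5.44 nmol/s.
v = Vmax,app·[S]/(Km,app + [S]) = 5.44 × 2.21/(0.320 + 2.21) = 4.76 nmol/s.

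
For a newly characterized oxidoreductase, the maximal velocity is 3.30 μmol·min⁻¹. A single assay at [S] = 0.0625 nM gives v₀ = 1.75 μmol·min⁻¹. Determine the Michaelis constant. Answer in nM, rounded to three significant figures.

0.0554 nM

v/Vmax = 1.75/3.30 = 0.5303 = [S]/(Km+[S]).
So Km + [S] = [S]/0.5303 = 0.1179 nM, giving Km = 0.1179 − 0.0625 = 0.0554 nM.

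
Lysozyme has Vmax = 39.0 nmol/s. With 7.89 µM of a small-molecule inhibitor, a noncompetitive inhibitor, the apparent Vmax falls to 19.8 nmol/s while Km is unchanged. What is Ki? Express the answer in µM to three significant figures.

8.14 µM

Noncompetitive: Vmax,app = Vmax/α with α = 1 + [I]/Ki.
α = Vmax/Vmax,app = 39.0/19.8 = 1.970.
Ki = [I]/(α − 1) = 7.89/0.9697 = 8.14 µM.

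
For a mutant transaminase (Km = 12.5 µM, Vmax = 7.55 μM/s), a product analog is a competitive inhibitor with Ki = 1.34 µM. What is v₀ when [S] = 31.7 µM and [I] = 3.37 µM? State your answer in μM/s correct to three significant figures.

3.16 μM/s

α = 1 + [I]/Ki = 1 + 3.37/1.34 = 3.515.
For a competitive inhibitor, Vmax is unchanged and the apparent Km becomes α·Km: Km,app = 43.9 µM, Vmax,app = 7.55 μM/s.
v = Vmax,app·[S]/(Km,app + [S]) = 7.55 × 31.7/(43.9 + 31.7) = 3.16 μM/s.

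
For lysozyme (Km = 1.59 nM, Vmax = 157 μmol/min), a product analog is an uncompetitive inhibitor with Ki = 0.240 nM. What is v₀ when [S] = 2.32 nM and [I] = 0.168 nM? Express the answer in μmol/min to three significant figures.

α = 1 + [I]/Ki = 1 + 0.168/0.240 = 1.700.
For an uncompetitive inhibitor, both parameters are divided by α, giving Vmax/α and Km/α: Km,app = 0.935 nM, Vmax,app = 92.4 μmol/min.
v = Vmax,app·[S]/(Km,app + [S]) = 92.4 × 2.32/(0.935 + 2.32) = 65.8 μmol/min.

65.8 μmol/min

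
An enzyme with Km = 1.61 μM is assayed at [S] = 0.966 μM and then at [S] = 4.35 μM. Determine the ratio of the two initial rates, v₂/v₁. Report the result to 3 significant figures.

1.95

Since Vmax cancels, v₂/v₁ = [S]₂(Km+[S]₁) / [S]₁(Km+[S]₂).
= 4.35×(1.61+0.966) / (0.966×(1.61+4.35)) = 11.21/5.757 = 1.95.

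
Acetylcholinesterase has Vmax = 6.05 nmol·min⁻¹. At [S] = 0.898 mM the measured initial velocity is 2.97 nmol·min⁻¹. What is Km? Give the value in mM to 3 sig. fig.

From v = Vmax[S]/(Km+[S]), Km = [S](Vmax − v)/v.
Km = 0.898 × (6.05 − 2.97) / 2.97 = 2.766/2.97 = 0.931 mM.

0.931 mM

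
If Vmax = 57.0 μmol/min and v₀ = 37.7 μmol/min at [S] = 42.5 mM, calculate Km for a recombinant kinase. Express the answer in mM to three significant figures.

21.8 mM

v/Vmax = 37.7/57.0 = 0.6614 = [S]/(Km+[S]).
So Km + [S] = [S]/0.6614 = 64.26 mM, giving Km = 64.26 − 42.5 = 21.8 mM.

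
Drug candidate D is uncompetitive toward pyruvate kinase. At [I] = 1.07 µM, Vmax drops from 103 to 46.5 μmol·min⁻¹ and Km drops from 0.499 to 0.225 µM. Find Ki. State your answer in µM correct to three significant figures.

Uncompetitive: Vmax,app = Vmax/α (and Km,app = Km/α) with α = 1 + [I]/Ki.
α = Vmax/Vmax,app = 103/46.5 = 2.215.
Ki = [I]/(α − 1) = 1.07/1.215 = 0.881 µM.

0.881 µM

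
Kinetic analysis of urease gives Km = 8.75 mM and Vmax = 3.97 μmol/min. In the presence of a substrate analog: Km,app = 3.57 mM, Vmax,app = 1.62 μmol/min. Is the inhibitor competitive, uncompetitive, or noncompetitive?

uncompetitive

Both Km and Vmax decrease by the same factor (~2.45-fold) — characteristic of uncompetitive inhibition.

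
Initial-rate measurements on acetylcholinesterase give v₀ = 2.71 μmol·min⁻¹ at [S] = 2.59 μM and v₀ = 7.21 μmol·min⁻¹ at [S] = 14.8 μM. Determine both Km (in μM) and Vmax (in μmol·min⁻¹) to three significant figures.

In reciprocal form, 1/v = (Km/Vmax)·(1/[S]) + 1/Vmax. The two points give (1/[S], 1/v) = (0.3861, 0.3690) and (0.06757, 0.1387).
Slope = (0.3690 − 0.1387)/(0.3861 − 0.06757) = 0.7230; intercept = 0.3690 − 0.7230×0.3861 = 0.08984.
Vmax = 1/intercept = 11.1 μmol·min⁻¹; Km = slope × Vmax = 0.7230 × 11.1 = 8.05 μM.

Km = 8.05 μM; Vmax = 11.1 μmol·min⁻¹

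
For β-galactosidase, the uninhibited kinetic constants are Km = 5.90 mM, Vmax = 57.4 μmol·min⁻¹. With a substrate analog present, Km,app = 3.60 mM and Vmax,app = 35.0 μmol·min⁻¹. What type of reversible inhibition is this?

uncompetitive

Both Km and Vmax decrease by the same factor (~1.64-fold) — characteristic of uncompetitive inhibition.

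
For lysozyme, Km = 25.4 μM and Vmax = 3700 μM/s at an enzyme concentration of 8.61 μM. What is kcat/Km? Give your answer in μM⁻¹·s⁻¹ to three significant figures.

16.9 μM⁻¹·s⁻¹

kcat = Vmax/[E]total = 3700/8.61 = 430 s⁻¹.
kcat/Km = 430/25.4 = 16.9 μM⁻¹·s⁻¹.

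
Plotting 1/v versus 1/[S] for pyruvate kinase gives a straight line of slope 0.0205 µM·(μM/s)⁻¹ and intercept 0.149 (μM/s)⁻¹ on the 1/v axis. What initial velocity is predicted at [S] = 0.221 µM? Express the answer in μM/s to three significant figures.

4.14 μM/s

The y-intercept is 1/Vmax, so Vmax = 1/0.149 = 6.71 μM/s.
The slope is Km/Vmax, so Km = 0.0205 × 6.71 = 0.138 µM.
Then v = 6.71 × 0.221/(0.138 + 0.221) = 4.14 μM/s.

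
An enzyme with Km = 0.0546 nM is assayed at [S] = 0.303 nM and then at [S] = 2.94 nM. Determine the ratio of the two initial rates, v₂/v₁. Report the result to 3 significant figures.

The fractional saturations are [S]/(Km+[S]) = 0.303/0.3576 = 0.8473 and 2.94/2.995 = 0.9818.
v₂/v₁ is just their ratio: 0.9818/0.8473 = 1.16.

1.16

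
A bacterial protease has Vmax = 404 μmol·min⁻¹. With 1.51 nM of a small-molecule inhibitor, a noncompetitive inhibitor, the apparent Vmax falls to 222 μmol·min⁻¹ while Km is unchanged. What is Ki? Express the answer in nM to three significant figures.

1.84 nM

Noncompetitive: Vmax,app = Vmax/α with α = 1 + [I]/Ki.
α = Vmax/Vmax,app = 404/222 = 1.820.
Ki = [I]/(α − 1) = 1.51/0.8198 = 1.84 nM.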